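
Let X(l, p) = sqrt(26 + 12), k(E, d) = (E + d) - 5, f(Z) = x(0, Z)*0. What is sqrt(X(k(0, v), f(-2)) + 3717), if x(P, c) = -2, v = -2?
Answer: sqrt(3717 + sqrt(38)) ≈ 61.018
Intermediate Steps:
f(Z) = 0 (f(Z) = -2*0 = 0)
k(E, d) = -5 + E + d
X(l, p) = sqrt(38)
sqrt(X(k(0, v), f(-2)) + 3717) = sqrt(sqrt(38) + 3717) = sqrt(3717 + sqrt(38))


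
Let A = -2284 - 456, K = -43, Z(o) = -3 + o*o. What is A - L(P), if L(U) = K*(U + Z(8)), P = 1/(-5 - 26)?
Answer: -3670/31 ≈ -118.39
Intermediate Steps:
Z(o) = -3 + o²
P = -1/31 (P = 1/(-31) = -1/31 ≈ -0.032258)
A = -2740
L(U) = -2623 - 43*U (L(U) = -43*(U + (-3 + 8²)) = -43*(U + (-3 + 64)) = -43*(U + 61) = -43*(61 + U) = -2623 - 43*U)
A - L(P) = -2740 - (-2623 - 43*(-1/31)) = -2740 - (-2623 + 43/31) = -2740 - 1*(-81270/31) = -2740 + 81270/31 = -3670/31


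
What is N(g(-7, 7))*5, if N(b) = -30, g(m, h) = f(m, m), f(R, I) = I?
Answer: -150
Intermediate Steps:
g(m, h) = m
N(g(-7, 7))*5 = -30*5 = -150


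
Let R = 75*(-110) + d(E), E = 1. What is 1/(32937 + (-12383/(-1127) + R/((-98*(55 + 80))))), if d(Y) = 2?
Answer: 152145/5012966422 ≈ 3.0350e-5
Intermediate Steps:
R = -8248 (R = 75*(-110) + 2 = -8250 + 2 = -8248)
1/(32937 + (-12383/(-1127) + R/((-98*(55 + 80))))) = 1/(32937 + (-12383/(-1127) - 8248*(-1/(98*(55 + 80))))) = 1/(32937 + (-12383*(-1/1127) - 8248/((-98*135)))) = 1/(32937 + (1769/161 - 8248/(-13230))) = 1/(32937 + (1769/161 - 8248*(-1/13230))) = 1/(32937 + (1769/161 + 4124/6615)) = 1/(32937 + 1766557/152145) = 1/(5012966422/152145) = 152145/5012966422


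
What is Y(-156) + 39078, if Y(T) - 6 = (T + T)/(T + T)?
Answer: 39085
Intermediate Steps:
Y(T) = 7 (Y(T) = 6 + (T + T)/(T + T) = 6 + (2*T)/((2*T)) = 6 + (2*T)*(1/(2*T)) = 6 + 1 = 7)
Y(-156) + 39078 = 7 + 39078 = 39085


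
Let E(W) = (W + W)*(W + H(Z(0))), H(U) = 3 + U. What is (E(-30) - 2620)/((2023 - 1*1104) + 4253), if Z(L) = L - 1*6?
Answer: -160/1293 ≈ -0.12374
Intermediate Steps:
Z(L) = -6 + L (Z(L) = L - 6 = -6 + L)
E(W) = 2*W*(-3 + W) (E(W) = (W + W)*(W + (3 + (-6 + 0))) = (2*W)*(W + (3 - 6)) = (2*W)*(W - 3) = (2*W)*(-3 + W) = 2*W*(-3 + W))
(E(-30) - 2620)/((2023 - 1*1104) + 4253) = (2*(-30)*(-3 - 30) - 2620)/((2023 - 1*1104) + 4253) = (2*(-30)*(-33) - 2620)/((2023 - 1104) + 4253) = (1980 - 2620)/(919 + 4253) = -640/5172 = -640*1/5172 = -160/1293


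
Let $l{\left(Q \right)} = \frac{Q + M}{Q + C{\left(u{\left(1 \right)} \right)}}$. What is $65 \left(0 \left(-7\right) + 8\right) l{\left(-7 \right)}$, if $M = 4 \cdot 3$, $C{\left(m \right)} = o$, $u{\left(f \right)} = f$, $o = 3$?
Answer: $-650$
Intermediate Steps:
$C{\left(m \right)} = 3$
$M = 12$
$l{\left(Q \right)} = \frac{12 + Q}{3 + Q}$ ($l{\left(Q \right)} = \frac{Q + 12}{Q + 3} = \frac{12 + Q}{3 + Q}$)
$65 \left(0 \left(-7\right) + 8\right) l{\left(-7 \right)} = 65 \left(0 \left(-7\right) + 8\right) \frac{12 - 7}{3 - 7} = 65 \left(0 + 8\right) \frac{1}{-4} \cdot 5 = 65 \cdot 8 \left(\left(- \frac{1}{4}\right) 5\right) = 520 \left(- \frac{5}{4}\right) = -650$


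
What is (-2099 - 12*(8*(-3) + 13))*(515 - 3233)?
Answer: 5346306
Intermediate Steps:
(-2099 - 12*(8*(-3) + 13))*(515 - 3233) = (-2099 - 12*(-24 + 13))*(-2718) = (-2099 - 12*(-11))*(-2718) = (-2099 + 132)*(-2718) = -1967*(-2718) = 5346306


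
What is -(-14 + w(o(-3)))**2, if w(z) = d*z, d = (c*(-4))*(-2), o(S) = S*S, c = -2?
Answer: -24964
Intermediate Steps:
o(S) = S**2
d = -16 (d = -2*(-4)*(-2) = 8*(-2) = -16)
w(z) = -16*z
-(-14 + w(o(-3)))**2 = -(-14 - 16*(-3)**2)**2 = -(-14 - 16*9)**2 = -(-14 - 144)**2 = -1*(-158)**2 = -1*24964 = -24964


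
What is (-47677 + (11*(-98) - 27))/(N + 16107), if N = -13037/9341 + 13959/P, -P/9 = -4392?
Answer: -667104777168/220252576097 ≈ -3.0288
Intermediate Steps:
P = 39528 (P = -9*(-4392) = 39528)
N = -14256871/13675224 (N = -13037/9341 + 13959/39528 = -13037*1/9341 + 13959*(1/39528) = -13037/9341 + 517/1464 = -14256871/13675224 ≈ -1.0425)
(-47677 + (11*(-98) - 27))/(N + 16107) = (-47677 + (11*(-98) - 27))/(-14256871/13675224 + 16107) = (-47677 + (-1078 - 27))/(220252576097/13675224) = (-47677 - 1105)*(13675224/220252576097) = -48782*13675224/220252576097 = -667104777168/220252576097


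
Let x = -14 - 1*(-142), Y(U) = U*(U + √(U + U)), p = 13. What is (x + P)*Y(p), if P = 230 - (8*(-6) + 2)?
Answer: 68276 + 5252*√26 ≈ 95056.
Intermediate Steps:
Y(U) = U*(U + √2*√U) (Y(U) = U*(U + √(2*U)) = U*(U + √2*√U))
x = 128 (x = -14 + 142 = 128)
P = 276 (P = 230 - (-48 + 2) = 230 - 1*(-46) = 230 + 46 = 276)
(x + P)*Y(p) = (128 + 276)*(13² + √2*13^(3/2)) = 404*(169 + √2*(13*√13)) = 404*(169 + 13*√26) = 68276 + 5252*√26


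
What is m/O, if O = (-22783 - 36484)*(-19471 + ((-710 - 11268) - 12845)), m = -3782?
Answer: -1891/1312586249 ≈ -1.4407e-6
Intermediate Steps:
O = 2625172498 (O = -59267*(-19471 + (-11978 - 12845)) = -59267*(-19471 - 24823) = -59267*(-44294) = 2625172498)
m/O = -3782/2625172498 = -3782*1/2625172498 = -1891/1312586249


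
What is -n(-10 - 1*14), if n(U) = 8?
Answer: -8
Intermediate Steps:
-n(-10 - 1*14) = -1*8 = -8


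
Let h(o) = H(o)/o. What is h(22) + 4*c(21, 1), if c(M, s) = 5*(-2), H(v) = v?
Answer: -39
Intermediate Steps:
c(M, s) = -10
h(o) = 1 (h(o) = o/o = 1)
h(22) + 4*c(21, 1) = 1 + 4*(-10) = 1 - 40 = -39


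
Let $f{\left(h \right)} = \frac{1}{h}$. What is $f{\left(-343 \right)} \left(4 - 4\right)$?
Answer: $0$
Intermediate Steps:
$f{\left(-343 \right)} \left(4 - 4\right) = \frac{4 - 4}{-343} = \left(- \frac{1}{343}\right) 0 = 0$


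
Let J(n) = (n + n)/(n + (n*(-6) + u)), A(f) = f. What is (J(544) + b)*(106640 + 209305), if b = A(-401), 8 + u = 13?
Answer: -22954520589/181 ≈ -1.2682e+8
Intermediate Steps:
u = 5 (u = -8 + 13 = 5)
b = -401
J(n) = 2*n/(5 - 5*n) (J(n) = (n + n)/(n + (n*(-6) + 5)) = (2*n)/(n + (-6*n + 5)) = (2*n)/(n + (5 - 6*n)) = (2*n)/(5 - 5*n) = 2*n/(5 - 5*n))
(J(544) + b)*(106640 + 209305) = (-2*544/(-5 + 5*544) - 401)*(106640 + 209305) = (-2*544/(-5 + 2720) - 401)*315945 = (-2*544/2715 - 401)*315945 = (-2*544*1/2715 - 401)*315945 = (-1088/2715 - 401)*315945 = -1089803/2715*315945 = -22954520589/181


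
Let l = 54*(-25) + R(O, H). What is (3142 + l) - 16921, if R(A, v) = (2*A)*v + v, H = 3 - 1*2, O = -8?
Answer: -15144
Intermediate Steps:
H = 1 (H = 3 - 2 = 1)
R(A, v) = v + 2*A*v (R(A, v) = 2*A*v + v = v + 2*A*v)
l = -1365 (l = 54*(-25) + 1*(1 + 2*(-8)) = -1350 + 1*(1 - 16) = -1350 + 1*(-15) = -1350 - 15 = -1365)
(3142 + l) - 16921 = (3142 - 1365) - 16921 = 1777 - 16921 = -15144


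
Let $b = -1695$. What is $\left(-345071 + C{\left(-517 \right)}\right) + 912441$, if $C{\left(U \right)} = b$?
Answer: $565675$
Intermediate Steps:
$C{\left(U \right)} = -1695$
$\left(-345071 + C{\left(-517 \right)}\right) + 912441 = \left(-345071 - 1695\right) + 912441 = -346766 + 912441 = 565675$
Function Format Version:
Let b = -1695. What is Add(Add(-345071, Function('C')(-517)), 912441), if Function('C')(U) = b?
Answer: 565675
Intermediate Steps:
Function('C')(U) = -1695
Add(Add(-345071, Function('C')(-517)), 912441) = Add(Add(-345071, -1695), 912441) = Add(-346766, 912441) = 565675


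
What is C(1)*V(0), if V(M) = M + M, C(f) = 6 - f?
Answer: 0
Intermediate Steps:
V(M) = 2*M
C(1)*V(0) = (6 - 1*1)*(2*0) = (6 - 1)*0 = 5*0 = 0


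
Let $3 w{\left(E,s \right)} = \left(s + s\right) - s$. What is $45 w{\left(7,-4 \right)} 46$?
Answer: $-2760$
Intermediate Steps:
$w{\left(E,s \right)} = \frac{s}{3}$ ($w{\left(E,s \right)} = \frac{\left(s + s\right) - s}{3} = \frac{2 s - s}{3} = \frac{s}{3}$)
$45 w{\left(7,-4 \right)} 46 = 45 \cdot \frac{1}{3} \left(-4\right) 46 = 45 \left(- \frac{4}{3}\right) 46 = \left(-60\right) 46 = -2760$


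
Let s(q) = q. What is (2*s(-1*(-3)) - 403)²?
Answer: 157609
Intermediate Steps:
(2*s(-1*(-3)) - 403)² = (2*(-1*(-3)) - 403)² = (2*3 - 403)² = (6 - 403)² = (-397)² = 157609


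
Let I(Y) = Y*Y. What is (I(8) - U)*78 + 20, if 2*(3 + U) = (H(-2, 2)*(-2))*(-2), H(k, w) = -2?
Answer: 5558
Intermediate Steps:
I(Y) = Y**2
U = -7 (U = -3 + (-2*(-2)*(-2))/2 = -3 + (4*(-2))/2 = -3 + (1/2)*(-8) = -3 - 4 = -7)
(I(8) - U)*78 + 20 = (8**2 - 1*(-7))*78 + 20 = (64 + 7)*78 + 20 = 71*78 + 20 = 5538 + 20 = 5558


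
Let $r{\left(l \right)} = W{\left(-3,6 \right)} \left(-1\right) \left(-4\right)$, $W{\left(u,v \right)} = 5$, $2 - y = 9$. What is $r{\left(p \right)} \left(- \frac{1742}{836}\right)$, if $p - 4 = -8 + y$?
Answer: $- \frac{8710}{209} \approx -41.675$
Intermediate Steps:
$y = -7$ ($y = 2 - 9 = -7$)
$p = -11$ ($p = 4 - 15 = -11$)
$r{\left(l \right)} = 20$ ($r{\left(l \right)} = 5 \left(-1\right) \left(-4\right) = \left(-5\right) \left(-4\right) = 20$)
$r{\left(p \right)} \left(- \frac{1742}{836}\right) = 20 \left(- \frac{1742}{836}\right) = 20 \left(\left(-1742\right) \frac{1}{836}\right) = 20 \left(- \frac{871}{418}\right) = - \frac{8710}{209}$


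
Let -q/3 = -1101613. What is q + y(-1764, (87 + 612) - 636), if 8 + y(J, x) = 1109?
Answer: 3305940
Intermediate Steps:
q = 3304839 (q = -3*(-1101613) = 3304839)
y(J, x) = 1101 (y(J, x) = -8 + 1109 = 1101)
q + y(-1764, (87 + 612) - 636) = 3304839 + 1101 = 3305940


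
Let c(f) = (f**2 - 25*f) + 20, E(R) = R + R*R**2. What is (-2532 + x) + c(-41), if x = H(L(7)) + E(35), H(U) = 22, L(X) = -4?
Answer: 43126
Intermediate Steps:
E(R) = R + R**3
c(f) = 20 + f**2 - 25*f
x = 42932 (x = 22 + (35 + 35**3) = 22 + (35 + 42875) = 22 + 42910 = 42932)
(-2532 + x) + c(-41) = (-2532 + 42932) + (20 + (-41)**2 - 25*(-41)) = 40400 + (20 + 1681 + 1025) = 40400 + 2726 = 43126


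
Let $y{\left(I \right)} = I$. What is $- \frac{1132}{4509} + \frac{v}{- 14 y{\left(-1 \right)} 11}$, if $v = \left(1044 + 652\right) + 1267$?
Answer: $\frac{13185839}{694386} \approx 18.989$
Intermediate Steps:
$v = 2963$ ($v = 1696 + 1267 = 2963$)
$- \frac{1132}{4509} + \frac{v}{- 14 y{\left(-1 \right)} 11} = - \frac{1132}{4509} + \frac{2963}{\left(-14\right) \left(-1\right) 11} = \left(-1132\right) \frac{1}{4509} + \frac{2963}{14 \cdot 11} = - \frac{1132}{4509} + \frac{2963}{154} = \frac{13185839}{694386}$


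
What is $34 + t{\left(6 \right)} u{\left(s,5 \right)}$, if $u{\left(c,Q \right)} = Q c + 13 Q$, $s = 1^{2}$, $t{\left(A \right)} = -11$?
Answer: $-736$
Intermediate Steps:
$s = 1$
$u{\left(c,Q \right)} = 13 Q + Q c$
$34 + t{\left(6 \right)} u{\left(s,5 \right)} = 34 - 11 \cdot 5 \left(13 + 1\right) = 34 - 11 \cdot 5 \cdot 14 = 34 - 770 = -736$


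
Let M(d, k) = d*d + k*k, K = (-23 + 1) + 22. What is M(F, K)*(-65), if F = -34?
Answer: -75140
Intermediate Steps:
K = 0 (K = -22 + 22 = 0)
M(d, k) = d² + k²
M(F, K)*(-65) = ((-34)² + 0²)*(-65) = (1156 + 0)*(-65) = 1156*(-65) = -75140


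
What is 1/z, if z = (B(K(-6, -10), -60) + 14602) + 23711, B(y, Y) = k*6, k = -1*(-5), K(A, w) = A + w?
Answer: 1/38343 ≈ 2.6080e-5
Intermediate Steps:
k = 5
B(y, Y) = 30 (B(y, Y) = 5*6 = 30)
z = 38343 (z = (30 + 14602) + 23711 = 14632 + 23711 = 38343)
1/z = 1/38343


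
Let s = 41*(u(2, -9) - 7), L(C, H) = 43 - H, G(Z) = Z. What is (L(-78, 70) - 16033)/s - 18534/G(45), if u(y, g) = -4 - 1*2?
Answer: -3051974/7995 ≈ -381.74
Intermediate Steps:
u(y, g) = -6 (u(y, g) = -4 - 2 = -6)
s = -533 (s = 41*(-6 - 7) = 41*(-13) = -533)
(L(-78, 70) - 16033)/s - 18534/G(45) = ((43 - 1*70) - 16033)/(-533) - 18534/45 = ((43 - 70) - 16033)*(-1/533) - 18534*1/45 = (-27 - 16033)*(-1/533) - 6178/15 = -16060*(-1/533) - 6178/15 = 16060/533 - 6178/15 = -3051974/7995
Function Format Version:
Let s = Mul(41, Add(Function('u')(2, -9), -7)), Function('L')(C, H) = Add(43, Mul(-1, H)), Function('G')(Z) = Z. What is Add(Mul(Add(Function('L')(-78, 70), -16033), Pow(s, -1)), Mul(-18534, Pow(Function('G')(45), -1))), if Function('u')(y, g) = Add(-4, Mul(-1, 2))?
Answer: Rational(-3051974, 7995) ≈ -381.74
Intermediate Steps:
Function('u')(y, g) = -6 (Function('u')(y, g) = Add(-4, -2) = -6)
s = -533 (s = Mul(41, Add(-6, -7)) = Mul(41, -13) = -533)
Add(Mul(Add(Function('L')(-78, 70), -16033), Pow(s, -1)), Mul(-18534, Pow(Function('G')(45), -1))) = Add(Mul(Add(Add(43, Mul(-1, 70)), -16033), Pow(-533, -1)), Mul(-18534, Pow(45, -1))) = Add(Mul(Add(Add(43, -70), -16033), Rational(-1, 533)), Mul(-18534, Rational(1, 45))) = Add(Mul(Add(-27, -16033), Rational(-1, 533)), Rational(-6178, 15)) = Add(Mul(-16060, Rational(-1, 533)), Rational(-6178, 15)) = Add(Rational(16060, 533), Rational(-6178, 15)) = Rational(-3051974, 7995)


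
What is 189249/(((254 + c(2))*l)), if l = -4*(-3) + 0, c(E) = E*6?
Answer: 63083/1064 ≈ 59.289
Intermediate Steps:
c(E) = 6*E
l = 12 (l = 12 + 0 = 12)
189249/(((254 + c(2))*l)) = 189249/(((254 + 6*2)*12)) = 189249/(((254 + 12)*12)) = 189249/((266*12)) = 189249/3192 = 189249*(1/3192) = 63083/1064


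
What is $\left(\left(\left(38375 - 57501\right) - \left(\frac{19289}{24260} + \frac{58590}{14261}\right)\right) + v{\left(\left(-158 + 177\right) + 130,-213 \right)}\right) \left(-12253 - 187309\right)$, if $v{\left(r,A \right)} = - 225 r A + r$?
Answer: $- \frac{245856123623048664231}{172985930} \approx -1.4212 \cdot 10^{12}$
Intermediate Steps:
$v{\left(r,A \right)} = r - 225 A r$ ($v{\left(r,A \right)} = - 225 A r + r = r - 225 A r$)
$\left(\left(\left(38375 - 57501\right) - \left(\frac{19289}{24260} + \frac{58590}{14261}\right)\right) + v{\left(\left(-158 + 177\right) + 130,-213 \right)}\right) \left(-12253 - 187309\right) = \left(\left(\left(38375 - 57501\right) - \left(\frac{19289}{24260} + \frac{58590}{14261}\right)\right) + \left(\left(-158 + 177\right) + 130\right) \left(1 - -47925\right)\right) \left(-12253 - 187309\right) = \left(\left(-19126 - \frac{1696473829}{345971860}\right) + \left(19 + 130\right) \left(1 + 47925\right)\right) \left(-199562\right) = \left(\left(-19126 - \frac{1696473829}{345971860}\right) + 149 \cdot 47926\right) \left(-199562\right) = \left(\left(-19126 - \frac{1696473829}{345971860}\right) + 7140974\right) \left(-199562\right) = \left(- \frac{6618754268189}{345971860} + 7140974\right) \left(-199562\right) = \frac{2463957302723451}{345971860} \left(-199562\right) = - \frac{245856123623048664231}{172985930}$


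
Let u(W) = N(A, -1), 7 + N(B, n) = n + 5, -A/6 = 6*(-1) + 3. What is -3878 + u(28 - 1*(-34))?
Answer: -3881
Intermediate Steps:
A = 18 (A = -6*(6*(-1) + 3) = -6*(-6 + 3) = -6*(-3) = 18)
N(B, n) = -2 + n (N(B, n) = -7 + (n + 5) = -7 + (5 + n) = -2 + n)
u(W) = -3 (u(W) = -2 - 1 = -3)
-3878 + u(28 - 1*(-34)) = -3878 - 3 = -3881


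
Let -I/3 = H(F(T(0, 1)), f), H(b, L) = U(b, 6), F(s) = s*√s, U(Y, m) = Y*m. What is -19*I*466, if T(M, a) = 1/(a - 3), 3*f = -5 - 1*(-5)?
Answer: -39843*I*√2 ≈ -56347.0*I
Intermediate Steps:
f = 0 (f = (-5 - 1*(-5))/3 = (-5 + 5)/3 = (⅓)*0 = 0)
T(M, a) = 1/(-3 + a)
F(s) = s^(3/2)
H(b, L) = 6*b (H(b, L) = b*6 = 6*b)
I = 9*I*√2/2 (I = -18*(1/(-3 + 1))^(3/2) = -18*(1/(-2))^(3/2) = -18*(-½)^(3/2) = -18*(-I*√2/4) = -(-9)*I*√2/2 = 9*I*√2/2 ≈ 6.364*I)
-19*I*466 = -19*9*I*√2/2*466 = -39843*I*√2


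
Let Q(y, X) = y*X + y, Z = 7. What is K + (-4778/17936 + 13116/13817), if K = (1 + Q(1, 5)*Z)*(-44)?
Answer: -234354724077/123910856 ≈ -1891.3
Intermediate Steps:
Q(y, X) = y + X*y (Q(y, X) = X*y + y = y + X*y)
K = -1892 (K = (1 + (1*(1 + 5))*7)*(-44) = (1 + (1*6)*7)*(-44) = (1 + 6*7)*(-44) = (1 + 42)*(-44) = 43*(-44) = -1892)
K + (-4778/17936 + 13116/13817) = -1892 + (-4778/17936 + 13116/13817) = -1892 + (-4778*1/17936 + 13116*(1/13817)) = -1892 + (-2389/8968 + 13116/13817) = -1892 + 84615475/123910856 = -234354724077/123910856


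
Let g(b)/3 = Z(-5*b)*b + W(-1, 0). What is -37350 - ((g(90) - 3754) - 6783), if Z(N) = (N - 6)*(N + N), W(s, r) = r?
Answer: -110834813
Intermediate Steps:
Z(N) = 2*N*(-6 + N) (Z(N) = (-6 + N)*(2*N) = 2*N*(-6 + N))
g(b) = -30*b²*(-6 - 5*b) (g(b) = 3*((2*(-5*b)*(-6 - 5*b))*b + 0) = 3*((-10*b*(-6 - 5*b))*b + 0) = 3*(-10*b²*(-6 - 5*b) + 0) = 3*(-10*b²*(-6 - 5*b)) = -30*b²*(-6 - 5*b))
-37350 - ((g(90) - 3754) - 6783) = -37350 - ((90²*(180 + 150*90) - 3754) - 6783) = -37350 - ((8100*(180 + 13500) - 3754) - 6783) = -37350 - ((8100*13680 - 3754) - 6783) = -37350 - ((110808000 - 3754) - 6783) = -37350 - (110804246 - 6783) = -37350 - 1*110797463 = -37350 - 110797463 = -110834813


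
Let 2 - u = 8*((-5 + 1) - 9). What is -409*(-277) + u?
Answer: 113399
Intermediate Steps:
u = 106 (u = 2 - 8*((-5 + 1) - 9) = 2 - 8*(-4 - 9) = 2 - 8*(-13) = 2 - 1*(-104) = 2 + 104 = 106)
-409*(-277) + u = -409*(-277) + 106 = 113293 + 106 = 113399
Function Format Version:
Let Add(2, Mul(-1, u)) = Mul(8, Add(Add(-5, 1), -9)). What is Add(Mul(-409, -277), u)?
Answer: 113399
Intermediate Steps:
u = 106 (u = Add(2, Mul(-1, Mul(8, Add(Add(-5, 1), -9)))) = Add(2, Mul(-1, Mul(8, Add(-4, -9)))) = Add(2, Mul(-1, Mul(8, -13))) = Add(2, Mul(-1, -104)) = Add(2, 104) = 106)
Add(Mul(-409, -277), u) = Add(Mul(-409, -277), 106) = Add(113293, 106) = 113399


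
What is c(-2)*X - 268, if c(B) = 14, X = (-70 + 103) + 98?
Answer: 1566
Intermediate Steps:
X = 131 (X = 33 + 98 = 131)
c(-2)*X - 268 = 14*131 - 268 = 1834 - 268 = 1566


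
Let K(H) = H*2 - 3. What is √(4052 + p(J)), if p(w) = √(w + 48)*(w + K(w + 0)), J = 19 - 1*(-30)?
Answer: 2*√(1013 + 36*√97) ≈ 73.961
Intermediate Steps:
J = 49 (J = 19 + 30 = 49)
K(H) = -3 + 2*H (K(H) = 2*H - 3 = -3 + 2*H)
p(w) = √(48 + w)*(-3 + 3*w) (p(w) = √(w + 48)*(w + (-3 + 2*(w + 0))) = √(48 + w)*(w + (-3 + 2*w)) = √(48 + w)*(-3 + 3*w))
√(4052 + p(J)) = √(4052 + 3*√(48 + 49)*(-1 + 49)) = √(4052 + 3*√97*48) = √(4052 + 144*√97)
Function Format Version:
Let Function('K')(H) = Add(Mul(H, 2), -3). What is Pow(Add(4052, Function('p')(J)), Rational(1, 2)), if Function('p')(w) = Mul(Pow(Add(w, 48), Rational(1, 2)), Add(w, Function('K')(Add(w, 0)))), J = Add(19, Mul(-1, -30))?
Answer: Mul(2, Pow(Add(1013, Mul(36, Pow(97, Rational(1, 2)))), Rational(1, 2))) ≈ 73.961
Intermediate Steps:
J = 49 (J = Add(19, 30) = 49)
Function('K')(H) = Add(-3, Mul(2, H)) (Function('K')(H) = Add(Mul(2, H), -3) = Add(-3, Mul(2, H)))
Function('p')(w) = Mul(Pow(Add(48, w), Rational(1, 2)), Add(-3, Mul(3, w))) (Function('p')(w) = Mul(Pow(Add(w, 48), Rational(1, 2)), Add(w, Add(-3, Mul(2, Add(w, 0))))) = Mul(Pow(Add(48, w), Rational(1, 2)), Add(w, Add(-3, Mul(2, w)))) = Mul(Pow(Add(48, w), Rational(1, 2)), Add(-3, Mul(3, w))))
Pow(Add(4052, Function('p')(J)), Rational(1, 2)) = Pow(Add(4052, Mul(3, Pow(Add(48, 49), Rational(1, 2)), Add(-1, 49))), Rational(1, 2)) = Pow(Add(4052, Mul(3, Pow(97, Rational(1, 2)), 48)), Rational(1, 2)) = Pow(Add(4052, Mul(144, Pow(97, Rational(1, 2)))), Rational(1, 2))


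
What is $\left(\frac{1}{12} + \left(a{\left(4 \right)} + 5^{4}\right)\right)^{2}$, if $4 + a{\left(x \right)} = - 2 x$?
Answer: $\frac{54125449}{144} \approx 3.7587 \cdot 10^{5}$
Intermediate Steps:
$a{\left(x \right)} = -4 - 2 x$
$\left(\frac{1}{12} + \left(a{\left(4 \right)} + 5^{4}\right)\right)^{2} = \left(\frac{1}{12} + \left(\left(-4 - 8\right) + 5^{4}\right)\right)^{2} = \left(\frac{1}{12} + \left(\left(-4 - 8\right) + 625\right)\right)^{2} = \left(\frac{1}{12} + \left(-12 + 625\right)\right)^{2} = \left(\frac{1}{12} + 613\right)^{2} = \left(\frac{7357}{12}\right)^{2} = \frac{54125449}{144}$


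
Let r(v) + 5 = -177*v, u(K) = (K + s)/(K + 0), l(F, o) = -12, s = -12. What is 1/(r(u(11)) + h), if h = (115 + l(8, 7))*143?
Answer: 11/162141 ≈ 6.7842e-5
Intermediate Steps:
h = 14729 (h = (115 - 12)*143 = 103*143 = 14729)
u(K) = (-12 + K)/K (u(K) = (K - 12)/(K + 0) = (-12 + K)/K)
r(v) = -5 - 177*v
1/(r(u(11)) + h) = 1/((-5 - 177*(-12 + 11)/11) + 14729) = 1/((-5 - 177*(-1)/11) + 14729) = 1/((-5 - 177*(-1/11)) + 14729) = 1/((-5 + 177/11) + 14729) = 1/(122/11 + 14729) = 1/(162141/11) = 11/162141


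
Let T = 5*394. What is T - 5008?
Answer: -3038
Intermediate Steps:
T = 1970
T - 5008 = 1970 - 5008 = -3038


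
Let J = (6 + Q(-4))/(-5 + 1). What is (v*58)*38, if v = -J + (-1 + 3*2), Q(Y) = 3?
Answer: 15979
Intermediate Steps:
J = -9/4 (J = (6 + 3)/(-5 + 1) = 9/(-4) = 9*(-¼) = -9/4 ≈ -2.2500)
v = 29/4 (v = -1*(-9/4) + (-1 + 3*2) = 9/4 + (-1 + 6) = 9/4 + 5 = 29/4 ≈ 7.2500)
(v*58)*38 = ((29/4)*58)*38 = (841/2)*38 = 15979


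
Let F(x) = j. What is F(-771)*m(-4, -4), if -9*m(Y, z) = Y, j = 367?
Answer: 1468/9 ≈ 163.11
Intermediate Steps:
m(Y, z) = -Y/9
F(x) = 367
F(-771)*m(-4, -4) = 367*(-⅑*(-4)) = 367*(4/9) = 1468/9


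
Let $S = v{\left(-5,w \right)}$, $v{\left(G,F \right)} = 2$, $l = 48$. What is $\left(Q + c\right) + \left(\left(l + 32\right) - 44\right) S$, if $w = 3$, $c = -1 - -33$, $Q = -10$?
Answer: $94$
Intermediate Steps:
$c = 32$ ($c = -1 + 33 = 32$)
$S = 2$
$\left(Q + c\right) + \left(\left(l + 32\right) - 44\right) S = \left(-10 + 32\right) + \left(\left(48 + 32\right) - 44\right) 2 = 22 + \left(80 - 44\right) 2 = 22 + 36 \cdot 2 = 22 + 72 = 94$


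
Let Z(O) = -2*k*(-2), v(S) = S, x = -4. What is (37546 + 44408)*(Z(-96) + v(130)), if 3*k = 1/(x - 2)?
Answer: 10635808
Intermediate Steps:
k = -1/18 (k = 1/(3*(-4 - 2)) = (⅓)/(-6) = (⅓)*(-⅙) = -1/18 ≈ -0.055556)
Z(O) = -2/9 (Z(O) = -2*(-1/18)*(-2) = (⅑)*(-2) = -2/9)
(37546 + 44408)*(Z(-96) + v(130)) = (37546 + 44408)*(-2/9 + 130) = 81954*(1168/9) = 10635808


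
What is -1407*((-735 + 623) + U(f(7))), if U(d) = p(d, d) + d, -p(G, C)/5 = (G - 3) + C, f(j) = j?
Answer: 225120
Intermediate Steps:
p(G, C) = 15 - 5*C - 5*G (p(G, C) = -5*((G - 3) + C) = -5*((-3 + G) + C) = -5*(-3 + C + G) = 15 - 5*C - 5*G)
U(d) = 15 - 9*d (U(d) = (15 - 5*d - 5*d) + d = (15 - 10*d) + d = 15 - 9*d)
-1407*((-735 + 623) + U(f(7))) = -1407*((-735 + 623) + (15 - 9*7)) = -1407*(-112 + (15 - 63)) = -1407*(-112 - 48) = -1407*(-160) = 225120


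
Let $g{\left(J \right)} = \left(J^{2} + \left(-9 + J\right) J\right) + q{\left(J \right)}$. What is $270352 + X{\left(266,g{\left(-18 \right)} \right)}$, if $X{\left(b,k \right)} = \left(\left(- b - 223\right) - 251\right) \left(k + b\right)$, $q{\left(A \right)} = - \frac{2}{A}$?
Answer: $- \frac{4733732}{9} \approx -5.2597 \cdot 10^{5}$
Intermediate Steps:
$g{\left(J \right)} = J^{2} - \frac{2}{J} + J \left(-9 + J\right)$ ($g{\left(J \right)} = \left(J^{2} + \left(-9 + J\right) J\right) - \frac{2}{J} = \left(J^{2} + J \left(-9 + J\right)\right) - \frac{2}{J} = J^{2} - \frac{2}{J} + J \left(-9 + J\right)$)
$X{\left(b,k \right)} = \left(-474 - b\right) \left(b + k\right)$ ($X{\left(b,k \right)} = \left(\left(-223 - b\right) - 251\right) \left(b + k\right) = \left(-474 - b\right) \left(b + k\right)$)
$270352 + X{\left(266,g{\left(-18 \right)} \right)} = 270352 - \left(196840 + \frac{740 \left(-2 + \left(-18\right)^{2} \left(-9 + 2 \left(-18\right)\right)\right)}{-18}\right) = 270352 - \left(196840 + 740 \left(- \frac{1}{18}\right) \left(-2 + 324 \left(-9 - 36\right)\right)\right) = 270352 - \left(196840 + 740 \left(- \frac{1}{18}\right) \left(-2 + 324 \left(-45\right)\right)\right) = 270352 - \left(196840 + 740 \left(- \frac{1}{18}\right) \left(-2 - 14580\right)\right) = 270352 - \left(196840 + 740 \left(- \frac{1}{18}\right) \left(-14582\right)\right) = 270352 - \left(\frac{1742498}{3} + \frac{1939406}{9}\right) = 270352 - \frac{7166900}{9} = - \frac{4733732}{9}$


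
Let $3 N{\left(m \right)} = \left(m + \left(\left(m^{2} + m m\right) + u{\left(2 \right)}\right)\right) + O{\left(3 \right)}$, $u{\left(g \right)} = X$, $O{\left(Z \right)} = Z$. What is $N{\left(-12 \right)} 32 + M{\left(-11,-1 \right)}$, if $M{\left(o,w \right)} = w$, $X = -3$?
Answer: $2943$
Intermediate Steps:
$u{\left(g \right)} = -3$
$N{\left(m \right)} = \frac{m}{3} + \frac{2 m^{2}}{3}$ ($N{\left(m \right)} = \frac{\left(m - \left(3 - m^{2} - m m\right)\right) + 3}{3} = \frac{\left(m + \left(\left(m^{2} + m^{2}\right) - 3\right)\right) + 3}{3} = \frac{\left(m + \left(2 m^{2} - 3\right)\right) + 3}{3} = \frac{\left(m + \left(-3 + 2 m^{2}\right)\right) + 3}{3} = \frac{\left(-3 + m + 2 m^{2}\right) + 3}{3} = \frac{m + 2 m^{2}}{3} = \frac{m}{3} + \frac{2 m^{2}}{3}$)
$N{\left(-12 \right)} 32 + M{\left(-11,-1 \right)} = \frac{1}{3} \left(-12\right) \left(1 + 2 \left(-12\right)\right) 32 - 1 = \frac{1}{3} \left(-12\right) \left(1 - 24\right) 32 - 1 = \frac{1}{3} \left(-12\right) \left(-23\right) 32 - 1 = 92 \cdot 32 - 1 = 2944 - 1 = 2943$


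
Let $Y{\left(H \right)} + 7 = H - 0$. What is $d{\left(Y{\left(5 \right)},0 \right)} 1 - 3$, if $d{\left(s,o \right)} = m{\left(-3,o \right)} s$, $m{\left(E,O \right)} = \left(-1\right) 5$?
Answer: $7$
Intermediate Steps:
$Y{\left(H \right)} = -7 + H$ ($Y{\left(H \right)} = -7 + \left(H - 0\right) = -7 + \left(H + 0\right) = -7 + H$)
$m{\left(E,O \right)} = -5$
$d{\left(s,o \right)} = - 5 s$
$d{\left(Y{\left(5 \right)},0 \right)} 1 - 3 = - 5 \left(-7 + 5\right) 1 - 3 = \left(-5\right) \left(-2\right) 1 - 3 = 10 \cdot 1 - 3 = 10 - 3 = 7$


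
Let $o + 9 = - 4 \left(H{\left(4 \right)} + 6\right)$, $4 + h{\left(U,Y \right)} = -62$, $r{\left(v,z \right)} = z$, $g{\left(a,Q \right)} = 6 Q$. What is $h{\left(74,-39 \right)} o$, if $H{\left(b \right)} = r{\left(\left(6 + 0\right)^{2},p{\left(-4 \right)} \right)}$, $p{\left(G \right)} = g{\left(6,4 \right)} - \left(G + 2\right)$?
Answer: $9042$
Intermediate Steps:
$p{\left(G \right)} = 22 - G$ ($p{\left(G \right)} = 6 \cdot 4 - \left(G + 2\right) = 24 - \left(2 + G\right) = 22 - G$)
$h{\left(U,Y \right)} = -66$ ($h{\left(U,Y \right)} = -4 - 62 = -66$)
$H{\left(b \right)} = 26$ ($H{\left(b \right)} = 22 - -4 = 22 + 4 = 26$)
$o = -137$ ($o = -9 - 4 \left(26 + 6\right) = -9 - 128 = -137$)
$h{\left(74,-39 \right)} o = \left(-66\right) \left(-137\right) = 9042$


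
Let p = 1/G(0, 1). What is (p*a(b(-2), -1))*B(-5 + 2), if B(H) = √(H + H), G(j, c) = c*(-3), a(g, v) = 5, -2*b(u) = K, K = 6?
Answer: -5*I*√6/3 ≈ -4.0825*I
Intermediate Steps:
b(u) = -3 (b(u) = -½*6 = -3)
G(j, c) = -3*c
B(H) = √2*√H (B(H) = √(2*H) = √2*√H)
p = -⅓ (p = 1/(-3*1) = 1/(-3) = -⅓ ≈ -0.33333)
(p*a(b(-2), -1))*B(-5 + 2) = (-⅓*5)*(√2*√(-5 + 2)) = -5*√2*√(-3)/3 = -5*√2*I*√3/3 = -5*I*√6/3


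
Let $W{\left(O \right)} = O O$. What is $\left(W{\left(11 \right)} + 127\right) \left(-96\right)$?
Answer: $-23808$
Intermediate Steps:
$W{\left(O \right)} = O^{2}$
$\left(W{\left(11 \right)} + 127\right) \left(-96\right) = \left(11^{2} + 127\right) \left(-96\right) = \left(121 + 127\right) \left(-96\right) = 248 \left(-96\right) = -23808$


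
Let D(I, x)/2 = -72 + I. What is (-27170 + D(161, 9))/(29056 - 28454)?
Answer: -1928/43 ≈ -44.837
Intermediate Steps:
D(I, x) = -144 + 2*I (D(I, x) = 2*(-72 + I) = -144 + 2*I)
(-27170 + D(161, 9))/(29056 - 28454) = (-27170 + (-144 + 2*161))/(29056 - 28454) = (-27170 + (-144 + 322))/602 = (-27170 + 178)*(1/602) = -26992*1/602 = -1928/43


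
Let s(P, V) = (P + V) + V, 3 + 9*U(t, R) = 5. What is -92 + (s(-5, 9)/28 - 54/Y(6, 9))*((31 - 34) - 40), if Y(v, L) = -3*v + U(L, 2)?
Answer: -135843/560 ≈ -242.58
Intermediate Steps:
U(t, R) = 2/9 (U(t, R) = -⅓ + (⅑)*5 = -⅓ + 5/9 = 2/9)
s(P, V) = P + 2*V
Y(v, L) = 2/9 - 3*v (Y(v, L) = -3*v + 2/9 = 2/9 - 3*v)
-92 + (s(-5, 9)/28 - 54/Y(6, 9))*((31 - 34) - 40) = -92 + ((-5 + 2*9)/28 - 54/(2/9 - 3*6))*((31 - 34) - 40) = -92 + ((-5 + 18)*(1/28) - 54/(2/9 - 18))*(-3 - 40) = -92 + (13*(1/28) - 54/(-160/9))*(-43) = -92 + (13/28 - 54*(-9/160))*(-43) = -92 + (13/28 + 243/80)*(-43) = -92 + (1961/560)*(-43) = -92 - 84323/560 = -135843/560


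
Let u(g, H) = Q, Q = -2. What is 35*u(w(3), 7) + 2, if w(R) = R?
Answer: -68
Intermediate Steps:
u(g, H) = -2
35*u(w(3), 7) + 2 = 35*(-2) + 2 = -70 + 2 = -68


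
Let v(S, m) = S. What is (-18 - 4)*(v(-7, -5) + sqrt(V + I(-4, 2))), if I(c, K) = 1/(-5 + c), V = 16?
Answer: 154 - 22*sqrt(143)/3 ≈ 66.306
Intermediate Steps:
(-18 - 4)*(v(-7, -5) + sqrt(V + I(-4, 2))) = (-18 - 4)*(-7 + sqrt(16 + 1/(-5 - 4))) = -22*(-7 + sqrt(16 + 1/(-9))) = -22*(-7 + sqrt(16 - 1/9)) = -22*(-7 + sqrt(143/9)) = -22*(-7 + sqrt(143)/3) = 154 - 22*sqrt(143)/3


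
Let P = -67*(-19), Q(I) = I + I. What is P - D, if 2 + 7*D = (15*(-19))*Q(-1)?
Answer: 8343/7 ≈ 1191.9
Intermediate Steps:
Q(I) = 2*I
P = 1273
D = 568/7 (D = -2/7 + ((15*(-19))*(2*(-1)))/7 = -2/7 + (-285*(-2))/7 = -2/7 + (⅐)*570 = -2/7 + 570/7 = 568/7 ≈ 81.143)
P - D = 1273 - 1*568/7 = 1273 - 568/7 = 8343/7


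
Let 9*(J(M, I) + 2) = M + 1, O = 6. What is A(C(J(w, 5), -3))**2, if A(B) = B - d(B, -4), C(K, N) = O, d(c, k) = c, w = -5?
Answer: 0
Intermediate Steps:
J(M, I) = -17/9 + M/9 (J(M, I) = -2 + (M + 1)/9 = -2 + (1 + M)/9 = -2 + (1/9 + M/9) = -17/9 + M/9)
C(K, N) = 6
A(B) = 0 (A(B) = B - B = 0)
A(C(J(w, 5), -3))**2 = 0**2 = 0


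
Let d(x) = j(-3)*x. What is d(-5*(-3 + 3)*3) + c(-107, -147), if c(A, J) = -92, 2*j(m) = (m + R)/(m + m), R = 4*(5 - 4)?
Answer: -92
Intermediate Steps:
R = 4 (R = 4*1 = 4)
j(m) = (4 + m)/(4*m) (j(m) = ((m + 4)/(m + m))/2 = ((4 + m)/((2*m)))/2 = ((4 + m)*(1/(2*m)))/2 = ((4 + m)/(2*m))/2 = (4 + m)/(4*m))
d(x) = -x/12 (d(x) = ((¼)*(4 - 3)/(-3))*x = ((¼)*(-⅓)*1)*x = -x/12)
d(-5*(-3 + 3)*3) + c(-107, -147) = -(-5*(-3 + 3))*3/12 - 92 = -(-5*0)*3/12 - 92 = -0*3 - 92 = -1/12*0 - 92 = 0 - 92 = -92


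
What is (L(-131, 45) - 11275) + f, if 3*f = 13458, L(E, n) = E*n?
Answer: -12684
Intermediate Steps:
f = 4486 (f = (⅓)*13458 = 4486)
(L(-131, 45) - 11275) + f = (-131*45 - 11275) + 4486 = (-5895 - 11275) + 4486 = -17170 + 4486 = -12684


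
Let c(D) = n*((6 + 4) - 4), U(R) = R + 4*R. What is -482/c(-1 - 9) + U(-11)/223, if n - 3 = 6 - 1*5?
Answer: -54403/2676 ≈ -20.330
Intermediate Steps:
U(R) = 5*R
n = 4 (n = 3 + (6 - 1*5) = 3 + (6 - 5) = 3 + 1 = 4)
c(D) = 24 (c(D) = 4*((6 + 4) - 4) = 4*(10 - 4) = 4*6 = 24)
-482/c(-1 - 9) + U(-11)/223 = -482/24 + (5*(-11))/223 = -482*1/24 - 55*1/223 = -241/12 - 55/223 = -54403/2676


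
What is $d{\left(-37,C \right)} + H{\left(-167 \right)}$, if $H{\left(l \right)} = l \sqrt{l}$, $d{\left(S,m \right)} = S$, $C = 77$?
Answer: $-37 - 167 i \sqrt{167} \approx -37.0 - 2158.1 i$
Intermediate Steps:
$H{\left(l \right)} = l^{\frac{3}{2}}$
$d{\left(-37,C \right)} + H{\left(-167 \right)} = -37 + \left(-167\right)^{\frac{3}{2}} = -37 - 167 i \sqrt{167}$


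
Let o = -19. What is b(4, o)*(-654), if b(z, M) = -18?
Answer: 11772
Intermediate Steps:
b(4, o)*(-654) = -18*(-654) = 11772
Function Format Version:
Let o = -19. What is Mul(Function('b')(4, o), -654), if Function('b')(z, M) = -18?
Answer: 11772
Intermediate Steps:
Mul(Function('b')(4, o), -654) = Mul(-18, -654) = 11772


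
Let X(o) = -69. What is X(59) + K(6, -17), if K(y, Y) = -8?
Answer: -77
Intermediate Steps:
X(59) + K(6, -17) = -69 - 8 = -77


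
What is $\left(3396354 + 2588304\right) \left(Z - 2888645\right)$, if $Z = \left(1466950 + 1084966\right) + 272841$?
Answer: $-382347830304$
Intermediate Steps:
$Z = 2824757$ ($Z = 2551916 + 272841 = 2824757$)
$\left(3396354 + 2588304\right) \left(Z - 2888645\right) = \left(3396354 + 2588304\right) \left(2824757 - 2888645\right) = 5984658 \left(-63888\right) = -382347830304$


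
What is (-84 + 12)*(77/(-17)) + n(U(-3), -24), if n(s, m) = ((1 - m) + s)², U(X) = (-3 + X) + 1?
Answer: 12344/17 ≈ 726.12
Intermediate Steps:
U(X) = -2 + X
n(s, m) = (1 + s - m)²
(-84 + 12)*(77/(-17)) + n(U(-3), -24) = (-84 + 12)*(77/(-17)) + (1 + (-2 - 3) - 1*(-24))² = -5544*(-1)/17 + (1 - 5 + 24)² = -72*(-77/17) + 20² = 5544/17 + 400 = 12344/17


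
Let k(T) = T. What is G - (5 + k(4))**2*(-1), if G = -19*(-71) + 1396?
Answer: 2826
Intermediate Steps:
G = 2745 (G = 1349 + 1396 = 2745)
G - (5 + k(4))**2*(-1) = 2745 - (5 + 4)**2*(-1) = 2745 - 9**2*(-1) = 2745 - 81*(-1) = 2745 - 1*(-81) = 2745 + 81 = 2826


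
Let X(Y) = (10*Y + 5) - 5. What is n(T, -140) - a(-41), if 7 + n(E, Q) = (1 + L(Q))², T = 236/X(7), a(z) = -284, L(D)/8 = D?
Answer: 1252438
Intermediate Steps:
L(D) = 8*D
X(Y) = 10*Y (X(Y) = (5 + 10*Y) - 5 = 10*Y)
T = 118/35 (T = 236/((10*7)) = 236/70 = 236*(1/70) = 118/35 ≈ 3.3714)
n(E, Q) = -7 + (1 + 8*Q)²
n(T, -140) - a(-41) = (-7 + (1 + 8*(-140))²) - 1*(-284) = (-7 + (1 - 1120)²) + 284 = (-7 + (-1119)²) + 284 = (-7 + 1252161) + 284 = 1252154 + 284 = 1252438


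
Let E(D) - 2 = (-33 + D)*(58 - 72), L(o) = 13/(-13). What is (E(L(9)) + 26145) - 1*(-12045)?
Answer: 38668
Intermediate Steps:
L(o) = -1 (L(o) = 13*(-1/13) = -1)
E(D) = 464 - 14*D (E(D) = 2 + (-33 + D)*(58 - 72) = 2 + (-33 + D)*(-14) = 2 + (462 - 14*D) = 464 - 14*D)
(E(L(9)) + 26145) - 1*(-12045) = ((464 - 14*(-1)) + 26145) - 1*(-12045) = ((464 + 14) + 26145) + 12045 = (478 + 26145) + 12045 = 26623 + 12045 = 38668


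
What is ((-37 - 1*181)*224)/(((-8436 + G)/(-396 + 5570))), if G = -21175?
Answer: 252656768/29611 ≈ 8532.5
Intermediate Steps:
((-37 - 1*181)*224)/(((-8436 + G)/(-396 + 5570))) = ((-37 - 1*181)*224)/(((-8436 - 21175)/(-396 + 5570))) = ((-37 - 181)*224)/((-29611/5174)) = (-218*224)/((-29611*1/5174)) = -48832/(-29611/5174) = -48832*(-5174/29611) = 252656768/29611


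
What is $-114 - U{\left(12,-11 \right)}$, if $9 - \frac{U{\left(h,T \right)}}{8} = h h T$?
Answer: $-12858$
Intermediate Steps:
$U{\left(h,T \right)} = 72 - 8 T h^{2}$ ($U{\left(h,T \right)} = 72 - 8 h h T = 72 - 8 h T h = 72 - 8 T h^{2}$)
$-114 - U{\left(12,-11 \right)} = -114 - \left(72 - - 88 \cdot 12^{2}\right) = -114 - \left(72 - \left(-88\right) 144\right) = -114 - \left(72 + 12672\right) = -114 - 12744 = -12858$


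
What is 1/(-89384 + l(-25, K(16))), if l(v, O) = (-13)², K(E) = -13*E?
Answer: -1/89215 ≈ -1.1209e-5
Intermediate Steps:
l(v, O) = 169
1/(-89384 + l(-25, K(16))) = 1/(-89384 + 169) = 1/(-89215) = -1/89215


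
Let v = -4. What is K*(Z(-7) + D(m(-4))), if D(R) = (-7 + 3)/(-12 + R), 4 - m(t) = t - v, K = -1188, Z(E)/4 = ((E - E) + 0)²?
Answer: -594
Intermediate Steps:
Z(E) = 0 (Z(E) = 4*((E - E) + 0)² = 4*(0 + 0)² = 4*0² = 4*0 = 0)
m(t) = -t (m(t) = 4 - (t - 1*(-4)) = 4 - (t + 4) = 4 - (4 + t) = 4 + (-4 - t) = -t)
D(R) = -4/(-12 + R)
K*(Z(-7) + D(m(-4))) = -1188*(0 - 4/(-12 - 1*(-4))) = -1188*(0 - 4/(-12 + 4)) = -1188*(0 - 4/(-8)) = -1188*(0 - 4*(-⅛)) = -1188*(0 + ½) = -1188*½ = -594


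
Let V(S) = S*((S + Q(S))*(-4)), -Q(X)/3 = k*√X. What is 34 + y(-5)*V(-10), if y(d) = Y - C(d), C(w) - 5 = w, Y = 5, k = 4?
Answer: -1966 - 2400*I*√10 ≈ -1966.0 - 7589.5*I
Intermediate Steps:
Q(X) = -12*√X
C(w) = 5 + w
y(d) = -d (y(d) = 5 - (5 + d) = 5 + (-5 - d) = -d)
V(S) = S*(-4*S + 48*√S) (V(S) = S*((S - 12*√S)*(-4)) = S*(-4*S + 48*√S))
34 + y(-5)*V(-10) = 34 + (-1*(-5))*(4*(-10)*(-1*(-10) + 12*√(-10))) = 34 + 5*(4*(-10)*(10 + 12*(I*√10))) = 34 + 5*(4*(-10)*(10 + 12*I*√10)) = 34 + 5*(-400 - 480*I*√10) = 34 + (-2000 - 2400*I*√10) = -1966 - 2400*I*√10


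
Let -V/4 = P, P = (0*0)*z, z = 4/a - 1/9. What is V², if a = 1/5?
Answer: 0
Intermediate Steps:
a = ⅕ ≈ 0.20000
z = 179/9 (z = 4/(⅕) - 1/9 = 4*5 - 1*⅑ = 20 - ⅑ = 179/9 ≈ 19.889)
P = 0 (P = (0*0)*(179/9) = 0*(179/9) = 0)
V = 0 (V = -4*0 = 0)
V² = 0² = 0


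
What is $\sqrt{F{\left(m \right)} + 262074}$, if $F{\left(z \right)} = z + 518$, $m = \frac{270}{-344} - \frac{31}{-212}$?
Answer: $\frac{235 \sqrt{98785534}}{4558} \approx 512.44$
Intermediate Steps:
$m = - \frac{2911}{4558}$ ($m = 270 \left(- \frac{1}{344}\right) - - \frac{31}{212} = - \frac{135}{172} + \frac{31}{212} = - \frac{2911}{4558} \approx -0.63866$)
$F{\left(z \right)} = 518 + z$
$\sqrt{F{\left(m \right)} + 262074} = \sqrt{\left(518 - \frac{2911}{4558}\right) + 262074} = \sqrt{\frac{2358133}{4558} + 262074} = \sqrt{\frac{1196891425}{4558}} = \frac{235 \sqrt{98785534}}{4558}$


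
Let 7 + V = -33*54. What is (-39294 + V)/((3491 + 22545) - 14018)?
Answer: -41083/12018 ≈ -3.4185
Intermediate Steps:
V = -1789 (V = -7 - 33*54 = -7 - 1782 = -1789)
(-39294 + V)/((3491 + 22545) - 14018) = (-39294 - 1789)/((3491 + 22545) - 14018) = -41083/(26036 - 14018) = -41083/12018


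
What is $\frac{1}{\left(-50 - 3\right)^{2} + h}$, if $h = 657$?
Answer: $\frac{1}{3466} \approx 0.00028852$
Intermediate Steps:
$\frac{1}{\left(-50 - 3\right)^{2} + h} = \frac{1}{\left(-50 - 3\right)^{2} + 657} = \frac{1}{\left(-53\right)^{2} + 657} = \frac{1}{2809 + 657} = \frac{1}{3466}$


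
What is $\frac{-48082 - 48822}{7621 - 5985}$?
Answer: $- \frac{24226}{409} \approx -59.232$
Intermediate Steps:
$\frac{-48082 - 48822}{7621 - 5985} = - \frac{96904}{1636} = \left(-96904\right) \frac{1}{1636} = - \frac{24226}{409}$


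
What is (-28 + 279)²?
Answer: 63001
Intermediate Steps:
(-28 + 279)² = 251² = 63001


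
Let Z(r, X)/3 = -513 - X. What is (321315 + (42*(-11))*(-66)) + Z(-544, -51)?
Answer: 350421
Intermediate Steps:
Z(r, X) = -1539 - 3*X (Z(r, X) = 3*(-513 - X) = -1539 - 3*X)
(321315 + (42*(-11))*(-66)) + Z(-544, -51) = (321315 + (42*(-11))*(-66)) + (-1539 - 3*(-51)) = (321315 - 462*(-66)) + (-1539 + 153) = (321315 + 30492) - 1386 = 351807 - 1386 = 350421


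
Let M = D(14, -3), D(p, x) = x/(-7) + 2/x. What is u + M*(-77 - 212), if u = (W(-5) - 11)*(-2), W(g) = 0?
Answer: 1907/21 ≈ 90.810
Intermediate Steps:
D(p, x) = 2/x - x/7 (D(p, x) = x*(-⅐) + 2/x = -x/7 + 2/x = 2/x - x/7)
M = -5/21 (M = 2/(-3) - ⅐*(-3) = 2*(-⅓) + 3/7 = -⅔ + 3/7 = -5/21 ≈ -0.23810)
u = 22 (u = (0 - 11)*(-2) = -11*(-2) = 22)
u + M*(-77 - 212) = 22 - 5*(-77 - 212)/21 = 22 - 5/21*(-289) = 22 + 1445/21 = 1907/21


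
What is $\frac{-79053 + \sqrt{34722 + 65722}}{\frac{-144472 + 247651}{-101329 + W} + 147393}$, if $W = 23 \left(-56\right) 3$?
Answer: $- \frac{2771940743}{5168202890} + \frac{105193 \sqrt{25111}}{7752304335} \approx -0.53419$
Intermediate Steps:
$W = -3864$ ($W = \left(-1288\right) 3 = -3864$)
$\frac{-79053 + \sqrt{34722 + 65722}}{\frac{-144472 + 247651}{-101329 + W} + 147393} = \frac{-79053 + \sqrt{34722 + 65722}}{\frac{-144472 + 247651}{-101329 - 3864} + 147393} = \frac{-79053 + \sqrt{100444}}{\frac{103179}{-105193} + 147393} = \frac{-79053 + 2 \sqrt{25111}}{103179 \left(- \frac{1}{105193}\right) + 147393} = \frac{-79053 + 2 \sqrt{25111}}{- \frac{103179}{105193} + 147393} = \frac{-79053 + 2 \sqrt{25111}}{\frac{15504608670}{105193}} = \left(-79053 + 2 \sqrt{25111}\right) \frac{105193}{15504608670} = - \frac{2771940743}{5168202890} + \frac{105193 \sqrt{25111}}{7752304335}$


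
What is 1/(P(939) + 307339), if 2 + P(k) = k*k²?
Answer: 1/828243356 ≈ 1.2074e-9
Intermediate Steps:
P(k) = -2 + k³ (P(k) = -2 + k*k² = -2 + k³)
1/(P(939) + 307339) = 1/((-2 + 939³) + 307339) = 1/((-2 + 827936019) + 307339) = 1/(827936017 + 307339) = 1/828243356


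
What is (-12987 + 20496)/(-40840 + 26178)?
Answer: -7509/14662 ≈ -0.51214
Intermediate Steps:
(-12987 + 20496)/(-40840 + 26178) = 7509/(-14662) = 7509*(-1/14662) = -7509/14662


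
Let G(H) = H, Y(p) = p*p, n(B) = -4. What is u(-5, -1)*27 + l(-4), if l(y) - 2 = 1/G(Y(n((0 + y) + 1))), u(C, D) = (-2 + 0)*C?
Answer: 4353/16 ≈ 272.06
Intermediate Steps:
Y(p) = p**2
u(C, D) = -2*C
l(y) = 33/16 (l(y) = 2 + 1/((-4)**2) = 2 + 1/16 = 33/16)
u(-5, -1)*27 + l(-4) = -2*(-5)*27 + 33/16 = 10*27 + 33/16 = 270 + 33/16 = 4353/16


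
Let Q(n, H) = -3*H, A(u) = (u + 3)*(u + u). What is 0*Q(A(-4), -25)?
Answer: 0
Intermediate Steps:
A(u) = 2*u*(3 + u) (A(u) = (3 + u)*(2*u) = 2*u*(3 + u))
0*Q(A(-4), -25) = 0*(-3*(-25)) = 0*75 = 0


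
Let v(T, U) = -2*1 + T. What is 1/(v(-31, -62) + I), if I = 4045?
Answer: 1/4012 ≈ 0.00024925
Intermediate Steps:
v(T, U) = -2 + T
1/(v(-31, -62) + I) = 1/((-2 - 31) + 4045) = 1/(-33 + 4045) = 1/4012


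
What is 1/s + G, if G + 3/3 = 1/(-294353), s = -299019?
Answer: -88017733079/88017139707 ≈ -1.0000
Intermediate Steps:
G = -294354/294353 (G = -1 + 1/(-294353) = -1 - 1/294353 = -294354/294353 ≈ -1.0000)
1/s + G = 1/(-299019) - 294354/294353 = -1/299019 - 294354/294353 = -88017733079/88017139707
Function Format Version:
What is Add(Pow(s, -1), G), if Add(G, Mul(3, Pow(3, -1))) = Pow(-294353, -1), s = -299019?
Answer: Rational(-88017733079, 88017139707) ≈ -1.0000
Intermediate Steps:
G = Rational(-294354, 294353) (G = Add(-1, Pow(-294353, -1)) = Add(-1, Rational(-1, 294353)) = Rational(-294354, 294353) ≈ -1.0000)
Add(Pow(s, -1), G) = Add(Pow(-299019, -1), Rational(-294354, 294353)) = Add(Rational(-1, 299019), Rational(-294354, 294353)) = Rational(-88017733079, 88017139707)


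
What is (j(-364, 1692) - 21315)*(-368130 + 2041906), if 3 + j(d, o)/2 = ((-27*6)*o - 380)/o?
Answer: -15325134900400/423 ≈ -3.6230e+10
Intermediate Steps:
j(d, o) = -6 + 2*(-380 - 162*o)/o (j(d, o) = -6 + 2*(((-27*6)*o - 380)/o) = -6 + 2*((-162*o - 380)/o) = -6 + 2*((-380 - 162*o)/o) = -6 + 2*(-380 - 162*o)/o)
(j(-364, 1692) - 21315)*(-368130 + 2041906) = ((-330 - 760/1692) - 21315)*(-368130 + 2041906) = ((-330 - 760*1/1692) - 21315)*1673776 = ((-330 - 190/423) - 21315)*1673776 = (-139780/423 - 21315)*1673776 = -9156025/423*1673776 = -15325134900400/423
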